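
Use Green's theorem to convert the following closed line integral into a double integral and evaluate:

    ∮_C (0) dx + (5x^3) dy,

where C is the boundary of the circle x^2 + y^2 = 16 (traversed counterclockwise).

Green's theorem converts the closed line integral into a double integral over the enclosed region D:

    ∮_C P dx + Q dy = ∬_D (∂Q/∂x - ∂P/∂y) dA.

Here P = 0, Q = 5x^3, so

    ∂Q/∂x = 15x^2,    ∂P/∂y = 0,
    ∂Q/∂x - ∂P/∂y = 15x^2.

D is the region x^2 + y^2 ≤ 16. Evaluating the double integral:

In polar coordinates (x = r cos θ, y = r sin θ, dA = r dr dθ) the integrand becomes 15r^2cos(θ)^2, so

    ∬_D (15x^2) dA = ∫_0^{2π} ∫_0^{4} (15r^2cos(θ)^2) · r dr dθ.

Inner (r from 0 to 4): 960cos(θ)^2.
Outer (θ from 0 to 2π): 960π.

Therefore ∮_C P dx + Q dy = 960π.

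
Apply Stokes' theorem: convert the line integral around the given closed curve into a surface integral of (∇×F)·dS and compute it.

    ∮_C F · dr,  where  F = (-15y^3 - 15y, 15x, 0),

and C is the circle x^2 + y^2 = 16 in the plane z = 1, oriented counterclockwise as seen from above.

Let S be the flat disk x^2 + y^2 ≤ 16 in the plane z = 1, with upward unit normal n̂ = ẑ. By Stokes' theorem,

    ∮_C F · dr = ∬_S (∇ × F) · n̂ dS = ∬_D (curl F)_z dA,

where D is the disk x^2 + y^2 ≤ 16.

Compute the curl of F = (-15y^3 - 15y, 15x, 0):
    (∇ × F)_x = ∂F_z/∂y - ∂F_y/∂z = 0,
    (∇ × F)_y = ∂F_x/∂z - ∂F_z/∂x = 0,
    (∇ × F)_z = ∂F_y/∂x - ∂F_x/∂y = 45y^2 + 30.

On z = 1, (curl F)_z = 45y^2 + 30.

Convert to polar (x = r cos θ, y = r sin θ, dA = r dr dθ); the integrand becomes 45r^2sin(θ)^2 + 30, so

    ∬_D (curl F)_z dA = ∫_0^{2π} ∫_0^{4} (45r^2sin(θ)^2 + 30) · r dr dθ.

Inner (r from 0 to 4): 2880sin(θ)^2 + 240.
Outer (θ from 0 to 2π): 3360π.

Therefore ∮_C F · dr = 3360π.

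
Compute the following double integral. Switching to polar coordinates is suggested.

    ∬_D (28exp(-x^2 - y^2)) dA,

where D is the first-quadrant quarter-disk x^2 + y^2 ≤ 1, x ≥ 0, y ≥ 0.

The region D is 0 ≤ r ≤ 1, 0 ≤ θ ≤ π/2 in polar coordinates, where x = r cos(θ), y = r sin(θ), and dA = r dr dθ.

Under the substitution, the integrand becomes 28exp(-r^2), so

    ∬_D (28exp(-x^2 - y^2)) dA = ∫_{0}^{π/2} ∫_{0}^{1} (28exp(-r^2)) · r dr dθ.

Inner integral (in r): ∫_{0}^{1} (28exp(-r^2)) · r dr = 14 - 14exp(-1).

Outer integral (in θ): ∫_{0}^{π/2} (14 - 14exp(-1)) dθ = -7π exp(-1) + 7π.

Therefore ∬_D (28exp(-x^2 - y^2)) dA = -7π exp(-1) + 7π.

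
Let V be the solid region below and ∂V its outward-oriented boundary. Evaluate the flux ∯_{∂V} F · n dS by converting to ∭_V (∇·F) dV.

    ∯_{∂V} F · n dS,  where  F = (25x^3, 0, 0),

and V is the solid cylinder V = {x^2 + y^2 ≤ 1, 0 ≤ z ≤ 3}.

By the divergence theorem,

    ∯_{∂V} F · n dS = ∭_V (∇ · F) dV.

Compute the divergence:
    ∇ · F = ∂F_x/∂x + ∂F_y/∂y + ∂F_z/∂z = 75x^2 + 0 + 0 = 75x^2.

In cylindrical coordinates, x = r cos(θ), y = r sin(θ), z = z, dV = r dr dθ dz, with 0 ≤ r ≤ 1, 0 ≤ θ ≤ 2π, 0 ≤ z ≤ 3.

The integrand, after substitution and multiplying by the volume element, becomes (75r^2cos(θ)^2) · r, so

    ∭_V (∇·F) dV = ∫_0^{2π} ∫_0^{1} ∫_0^{3} (75r^2cos(θ)^2) · r dz dr dθ.

Inner (z from 0 to 3): 225r^3cos(θ)^2.
Middle (r from 0 to 1): 225cos(θ)^2/4.
Outer (θ from 0 to 2π): 225π/4.

Therefore ∯_{∂V} F · n dS = 225π/4.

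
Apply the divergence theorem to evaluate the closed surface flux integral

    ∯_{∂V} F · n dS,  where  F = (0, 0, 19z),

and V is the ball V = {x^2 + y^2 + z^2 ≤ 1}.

By the divergence theorem,

    ∯_{∂V} F · n dS = ∭_V (∇ · F) dV.

Compute the divergence:
    ∇ · F = ∂F_x/∂x + ∂F_y/∂y + ∂F_z/∂z = 0 + 0 + 19 = 19.

In spherical coordinates, x = ρ sin(φ) cos(θ), y = ρ sin(φ) sin(θ), z = ρ cos(φ), dV = ρ^2 sin(φ) dρ dφ dθ, with 0 ≤ ρ ≤ 1, 0 ≤ φ ≤ π, 0 ≤ θ ≤ 2π.

The integrand, after substitution and multiplying by the volume element, becomes (19) · ρ^2 sin(φ), so

    ∭_V (∇·F) dV = ∫_0^{2π} ∫_0^{π} ∫_0^{1} (19) · ρ^2 sin(φ) dρ dφ dθ.

Inner (ρ from 0 to 1): 19sin(φ)/3.
Middle (φ from 0 to π): 38/3.
Outer (θ from 0 to 2π): 76π/3.

Therefore ∯_{∂V} F · n dS = 76π/3.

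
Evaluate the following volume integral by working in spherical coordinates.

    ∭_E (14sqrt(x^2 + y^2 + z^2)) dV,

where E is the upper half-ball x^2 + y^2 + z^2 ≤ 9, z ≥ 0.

In spherical coordinates, x = ρ sin(φ) cos(θ), y = ρ sin(φ) sin(θ), z = ρ cos(φ), and dV = ρ^2 sin(φ) dρ dφ dθ.

The integrand becomes 14ρ, so

    ∭_E (14sqrt(x^2 + y^2 + z^2)) dV = ∫_{0}^{2π} ∫_{0}^{π/2} ∫_{0}^{3} (14ρ) · ρ^2 sin(φ) dρ dφ dθ.

Inner (ρ): 567sin(φ)/2.
Middle (φ): 567/2.
Outer (θ): 567π.

Therefore the triple integral equals 567π.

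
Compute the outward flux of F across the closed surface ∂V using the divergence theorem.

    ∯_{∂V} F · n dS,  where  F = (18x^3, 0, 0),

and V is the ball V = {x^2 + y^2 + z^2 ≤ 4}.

By the divergence theorem,

    ∯_{∂V} F · n dS = ∭_V (∇ · F) dV.

Compute the divergence:
    ∇ · F = ∂F_x/∂x + ∂F_y/∂y + ∂F_z/∂z = 54x^2 + 0 + 0 = 54x^2.

In spherical coordinates, x = ρ sin(φ) cos(θ), y = ρ sin(φ) sin(θ), z = ρ cos(φ), dV = ρ^2 sin(φ) dρ dφ dθ, with 0 ≤ ρ ≤ 2, 0 ≤ φ ≤ π, 0 ≤ θ ≤ 2π.

The integrand, after substitution and multiplying by the volume element, becomes (54ρ^2sin(φ)^2cos(θ)^2) · ρ^2 sin(φ), so

    ∭_V (∇·F) dV = ∫_0^{2π} ∫_0^{π} ∫_0^{2} (54ρ^2sin(φ)^2cos(θ)^2) · ρ^2 sin(φ) dρ dφ dθ.

Inner (ρ from 0 to 2): 1728sin(φ)^3cos(θ)^2/5.
Middle (φ from 0 to π): 2304cos(θ)^2/5.
Outer (θ from 0 to 2π): 2304π/5.

Therefore ∯_{∂V} F · n dS = 2304π/5.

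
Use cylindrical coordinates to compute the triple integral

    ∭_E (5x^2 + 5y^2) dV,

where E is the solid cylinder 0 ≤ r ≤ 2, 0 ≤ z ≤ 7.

In cylindrical coordinates, x = r cos(θ), y = r sin(θ), z = z, and dV = r dr dθ dz.

The integrand becomes 5r^2, so

    ∭_E (5x^2 + 5y^2) dV = ∫_{0}^{2π} ∫_{0}^{2} ∫_{0}^{7} (5r^2) · r dz dr dθ.

Inner (z): 35r^3.
Middle (r from 0 to 2): 140.
Outer (θ): 280π.

Therefore the triple integral equals 280π.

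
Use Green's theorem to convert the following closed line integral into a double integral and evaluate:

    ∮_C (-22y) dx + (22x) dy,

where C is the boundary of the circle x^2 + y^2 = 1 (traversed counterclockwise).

Green's theorem converts the closed line integral into a double integral over the enclosed region D:

    ∮_C P dx + Q dy = ∬_D (∂Q/∂x - ∂P/∂y) dA.

Here P = -22y, Q = 22x, so

    ∂Q/∂x = 22,    ∂P/∂y = -22,
    ∂Q/∂x - ∂P/∂y = 44.

D is the region x^2 + y^2 ≤ 1. Evaluating the double integral:

In polar coordinates (x = r cos θ, y = r sin θ, dA = r dr dθ) the integrand becomes 44, so

    ∬_D (44) dA = ∫_0^{2π} ∫_0^{1} (44) · r dr dθ.

Inner (r from 0 to 1): 22.
Outer (θ from 0 to 2π): 44π.

Therefore ∮_C P dx + Q dy = 44π.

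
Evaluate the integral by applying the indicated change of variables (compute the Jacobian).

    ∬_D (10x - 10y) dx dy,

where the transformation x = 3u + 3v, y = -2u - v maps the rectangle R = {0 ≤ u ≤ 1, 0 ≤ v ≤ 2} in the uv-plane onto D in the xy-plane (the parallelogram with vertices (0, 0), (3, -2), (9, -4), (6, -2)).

Compute the Jacobian determinant of (x, y) with respect to (u, v):

    ∂(x,y)/∂(u,v) = | 3  3 | = (3)(-1) - (3)(-2) = 3.
                   | -2  -1 |

Its absolute value is |J| = 3 (the area scaling factor).

Substituting x = 3u + 3v, y = -2u - v into the integrand,

    10x - 10y → 50u + 40v,

so the integral becomes

    ∬_R (50u + 40v) · |J| du dv = ∫_0^1 ∫_0^2 (150u + 120v) dv du.

Inner (v): 300u + 240.
Outer (u): 390.

Therefore ∬_D (10x - 10y) dx dy = 390.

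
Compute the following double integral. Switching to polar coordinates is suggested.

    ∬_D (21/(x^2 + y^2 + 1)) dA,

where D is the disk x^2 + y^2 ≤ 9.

The region D is 0 ≤ r ≤ 3, 0 ≤ θ ≤ 2π in polar coordinates, where x = r cos(θ), y = r sin(θ), and dA = r dr dθ.

Under the substitution, the integrand becomes 21/(r^2 + 1), so

    ∬_D (21/(x^2 + y^2 + 1)) dA = ∫_{0}^{2π} ∫_{0}^{3} (21/(r^2 + 1)) · r dr dθ.

Inner integral (in r): ∫_{0}^{3} (21/(r^2 + 1)) · r dr = 21log(10)/2.

Outer integral (in θ): ∫_{0}^{2π} (21log(10)/2) dθ = 21π log(10).

Therefore ∬_D (21/(x^2 + y^2 + 1)) dA = 21π log(10).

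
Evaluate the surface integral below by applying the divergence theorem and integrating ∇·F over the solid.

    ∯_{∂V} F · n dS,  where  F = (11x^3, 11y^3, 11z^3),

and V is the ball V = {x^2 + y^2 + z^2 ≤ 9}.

By the divergence theorem,

    ∯_{∂V} F · n dS = ∭_V (∇ · F) dV.

Compute the divergence:
    ∇ · F = ∂F_x/∂x + ∂F_y/∂y + ∂F_z/∂z = 33x^2 + 33y^2 + 33z^2.

In spherical coordinates, x = ρ sin(φ) cos(θ), y = ρ sin(φ) sin(θ), z = ρ cos(φ), dV = ρ^2 sin(φ) dρ dφ dθ, with 0 ≤ ρ ≤ 3, 0 ≤ φ ≤ π, 0 ≤ θ ≤ 2π.

The integrand, after substitution and multiplying by the volume element, becomes (33ρ^2) · ρ^2 sin(φ), so

    ∭_V (∇·F) dV = ∫_0^{2π} ∫_0^{π} ∫_0^{3} (33ρ^2) · ρ^2 sin(φ) dρ dφ dθ.

Inner (ρ from 0 to 3): 8019sin(φ)/5.
Middle (φ from 0 to π): 16038/5.
Outer (θ from 0 to 2π): 32076π/5.

Therefore ∯_{∂V} F · n dS = 32076π/5.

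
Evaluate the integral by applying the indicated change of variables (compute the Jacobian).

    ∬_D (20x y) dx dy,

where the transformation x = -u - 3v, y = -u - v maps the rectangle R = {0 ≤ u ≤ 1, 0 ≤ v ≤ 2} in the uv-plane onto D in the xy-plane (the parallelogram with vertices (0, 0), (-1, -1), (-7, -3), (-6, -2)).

Compute the Jacobian determinant of (x, y) with respect to (u, v):

    ∂(x,y)/∂(u,v) = | -1  -3 | = (-1)(-1) - (-3)(-1) = -2.
                   | -1  -1 |

Its absolute value is |J| = 2 (the area scaling factor).

Substituting x = -u - 3v, y = -u - v into the integrand,

    20x y → 20u^2 + 80u v + 60v^2,

so the integral becomes

    ∬_R (20u^2 + 80u v + 60v^2) · |J| du dv = ∫_0^1 ∫_0^2 (40u^2 + 160u v + 120v^2) dv du.

Inner (v): 80u^2 + 320u + 320.
Outer (u): 1520/3.

Therefore ∬_D (20x y) dx dy = 1520/3.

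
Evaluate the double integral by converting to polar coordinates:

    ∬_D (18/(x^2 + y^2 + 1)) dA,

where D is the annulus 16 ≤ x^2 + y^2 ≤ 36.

The region D is 4 ≤ r ≤ 6, 0 ≤ θ ≤ 2π in polar coordinates, where x = r cos(θ), y = r sin(θ), and dA = r dr dθ.

Under the substitution, the integrand becomes 18/(r^2 + 1), so

    ∬_D (18/(x^2 + y^2 + 1)) dA = ∫_{0}^{2π} ∫_{4}^{6} (18/(r^2 + 1)) · r dr dθ.

Inner integral (in r): ∫_{4}^{6} (18/(r^2 + 1)) · r dr = log(129961739795077/118587876497).

Outer integral (in θ): ∫_{0}^{2π} (log(129961739795077/118587876497)) dθ = log((129961739795077/118587876497)^(2π)).

Therefore ∬_D (18/(x^2 + y^2 + 1)) dA = log((129961739795077/118587876497)^(2π)).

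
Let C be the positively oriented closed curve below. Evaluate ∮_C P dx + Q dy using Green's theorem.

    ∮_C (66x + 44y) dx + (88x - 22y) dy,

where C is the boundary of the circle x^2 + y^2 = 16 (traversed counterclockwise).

Green's theorem converts the closed line integral into a double integral over the enclosed region D:

    ∮_C P dx + Q dy = ∬_D (∂Q/∂x - ∂P/∂y) dA.

Here P = 66x + 44y, Q = 88x - 22y, so

    ∂Q/∂x = 88,    ∂P/∂y = 44,
    ∂Q/∂x - ∂P/∂y = 44.

D is the region x^2 + y^2 ≤ 16. Evaluating the double integral:

In polar coordinates (x = r cos θ, y = r sin θ, dA = r dr dθ) the integrand becomes 44, so

    ∬_D (44) dA = ∫_0^{2π} ∫_0^{4} (44) · r dr dθ.

Inner (r from 0 to 4): 352.
Outer (θ from 0 to 2π): 704π.

Therefore ∮_C P dx + Q dy = 704π.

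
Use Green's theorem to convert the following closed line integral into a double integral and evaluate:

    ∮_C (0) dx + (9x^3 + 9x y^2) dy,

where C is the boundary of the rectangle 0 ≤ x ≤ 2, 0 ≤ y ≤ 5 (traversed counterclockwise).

Green's theorem converts the closed line integral into a double integral over the enclosed region D:

    ∮_C P dx + Q dy = ∬_D (∂Q/∂x - ∂P/∂y) dA.

Here P = 0, Q = 9x^3 + 9x y^2, so

    ∂Q/∂x = 27x^2 + 9y^2,    ∂P/∂y = 0,
    ∂Q/∂x - ∂P/∂y = 27x^2 + 9y^2.

D is the region 0 ≤ x ≤ 2, 0 ≤ y ≤ 5. Evaluating the double integral:

    ∬_D (27x^2 + 9y^2) dA = ∫_0^{2} ∫_0^{5} (27x^2 + 9y^2) dy dx.

Inner (y from 0 to 5): 135x^2 + 375.
Outer (x from 0 to 2): 1110.

Therefore ∮_C P dx + Q dy = 1110.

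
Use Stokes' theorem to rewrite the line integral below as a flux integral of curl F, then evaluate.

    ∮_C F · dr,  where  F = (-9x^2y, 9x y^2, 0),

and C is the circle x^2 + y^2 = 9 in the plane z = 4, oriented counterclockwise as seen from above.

Let S be the flat disk x^2 + y^2 ≤ 9 in the plane z = 4, with upward unit normal n̂ = ẑ. By Stokes' theorem,

    ∮_C F · dr = ∬_S (∇ × F) · n̂ dS = ∬_D (curl F)_z dA,

where D is the disk x^2 + y^2 ≤ 9.

Compute the curl of F = (-9x^2y, 9x y^2, 0):
    (∇ × F)_x = ∂F_z/∂y - ∂F_y/∂z = 0,
    (∇ × F)_y = ∂F_x/∂z - ∂F_z/∂x = 0,
    (∇ × F)_z = ∂F_y/∂x - ∂F_x/∂y = 9x^2 + 9y^2.

On z = 4, (curl F)_z = 9x^2 + 9y^2.

Convert to polar (x = r cos θ, y = r sin θ, dA = r dr dθ); the integrand becomes 9r^2, so

    ∬_D (curl F)_z dA = ∫_0^{2π} ∫_0^{3} (9r^2) · r dr dθ.

Inner (r from 0 to 3): 729/4.
Outer (θ from 0 to 2π): 729π/2.

Therefore ∮_C F · dr = 729π/2.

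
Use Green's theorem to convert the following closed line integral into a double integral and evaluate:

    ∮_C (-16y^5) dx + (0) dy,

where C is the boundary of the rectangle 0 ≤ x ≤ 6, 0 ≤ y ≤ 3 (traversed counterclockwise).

Green's theorem converts the closed line integral into a double integral over the enclosed region D:

    ∮_C P dx + Q dy = ∬_D (∂Q/∂x - ∂P/∂y) dA.

Here P = -16y^5, Q = 0, so

    ∂Q/∂x = 0,    ∂P/∂y = -80y^4,
    ∂Q/∂x - ∂P/∂y = 80y^4.

D is the region 0 ≤ x ≤ 6, 0 ≤ y ≤ 3. Evaluating the double integral:

    ∬_D (80y^4) dA = ∫_0^{6} ∫_0^{3} (80y^4) dy dx.

Inner (y from 0 to 3): 3888.
Outer (x from 0 to 6): 23328.

Therefore ∮_C P dx + Q dy = 23328.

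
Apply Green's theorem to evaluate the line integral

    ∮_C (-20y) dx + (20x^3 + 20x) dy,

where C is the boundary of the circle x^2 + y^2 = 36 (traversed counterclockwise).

Green's theorem converts the closed line integral into a double integral over the enclosed region D:

    ∮_C P dx + Q dy = ∬_D (∂Q/∂x - ∂P/∂y) dA.

Here P = -20y, Q = 20x^3 + 20x, so

    ∂Q/∂x = 60x^2 + 20,    ∂P/∂y = -20,
    ∂Q/∂x - ∂P/∂y = 60x^2 + 40.

D is the region x^2 + y^2 ≤ 36. Evaluating the double integral:

In polar coordinates (x = r cos θ, y = r sin θ, dA = r dr dθ) the integrand becomes 60r^2cos(θ)^2 + 40, so

    ∬_D (60x^2 + 40) dA = ∫_0^{2π} ∫_0^{6} (60r^2cos(θ)^2 + 40) · r dr dθ.

Inner (r from 0 to 6): 19440cos(θ)^2 + 720.
Outer (θ from 0 to 2π): 20880π.

Therefore ∮_C P dx + Q dy = 20880π.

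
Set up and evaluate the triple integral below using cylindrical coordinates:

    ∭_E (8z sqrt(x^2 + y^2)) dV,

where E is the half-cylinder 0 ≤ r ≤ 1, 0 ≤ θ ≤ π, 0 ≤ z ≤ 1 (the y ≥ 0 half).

In cylindrical coordinates, x = r cos(θ), y = r sin(θ), z = z, and dV = r dr dθ dz.

The integrand becomes 8r z, so

    ∭_E (8z sqrt(x^2 + y^2)) dV = ∫_{0}^{π} ∫_{0}^{1} ∫_{0}^{1} (8r z) · r dz dr dθ.

Inner (z): 4r^2.
Middle (r from 0 to 1): 4/3.
Outer (θ): 4π/3.

Therefore the triple integral equals 4π/3.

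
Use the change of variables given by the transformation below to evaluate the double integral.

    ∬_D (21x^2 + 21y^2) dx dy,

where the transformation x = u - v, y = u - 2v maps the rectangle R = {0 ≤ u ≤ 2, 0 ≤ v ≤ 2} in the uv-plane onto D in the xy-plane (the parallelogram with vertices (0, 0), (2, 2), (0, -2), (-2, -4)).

Compute the Jacobian determinant of (x, y) with respect to (u, v):

    ∂(x,y)/∂(u,v) = | 1  -1 | = (1)(-2) - (-1)(1) = -1.
                   | 1  -2 |

Its absolute value is |J| = 1 (the area scaling factor).

Substituting x = u - v, y = u - 2v into the integrand,

    21x^2 + 21y^2 → 42u^2 - 126u v + 105v^2,

so the integral becomes

    ∬_R (42u^2 - 126u v + 105v^2) · |J| du dv = ∫_0^2 ∫_0^2 (42u^2 - 126u v + 105v^2) dv du.

Inner (v): 84u^2 - 252u + 280.
Outer (u): 280.

Therefore ∬_D (21x^2 + 21y^2) dx dy = 280.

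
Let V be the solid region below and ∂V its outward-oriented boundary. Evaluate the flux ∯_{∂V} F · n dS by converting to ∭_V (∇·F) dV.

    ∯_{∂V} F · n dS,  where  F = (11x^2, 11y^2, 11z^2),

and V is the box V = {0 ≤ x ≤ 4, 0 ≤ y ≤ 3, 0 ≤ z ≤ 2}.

By the divergence theorem,

    ∯_{∂V} F · n dS = ∭_V (∇ · F) dV.

Compute the divergence:
    ∇ · F = ∂F_x/∂x + ∂F_y/∂y + ∂F_z/∂z = 22x + 22y + 22z.

V is a rectangular box, so dV = dx dy dz with 0 ≤ x ≤ 4, 0 ≤ y ≤ 3, 0 ≤ z ≤ 2.

Integrate (22x + 22y + 22z) over V as an iterated integral:

    ∭_V (∇·F) dV = ∫_0^{4} ∫_0^{3} ∫_0^{2} (22x + 22y + 22z) dz dy dx.

Inner (z from 0 to 2): 44x + 44y + 44.
Middle (y from 0 to 3): 132x + 330.
Outer (x from 0 to 4): 2376.

Therefore ∯_{∂V} F · n dS = 2376.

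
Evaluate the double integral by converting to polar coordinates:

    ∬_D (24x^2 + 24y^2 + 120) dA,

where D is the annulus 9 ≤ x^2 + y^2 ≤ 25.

The region D is 3 ≤ r ≤ 5, 0 ≤ θ ≤ 2π in polar coordinates, where x = r cos(θ), y = r sin(θ), and dA = r dr dθ.

Under the substitution, the integrand becomes 24r^2 + 120, so

    ∬_D (24x^2 + 24y^2 + 120) dA = ∫_{0}^{2π} ∫_{3}^{5} (24r^2 + 120) · r dr dθ.

Inner integral (in r): ∫_{3}^{5} (24r^2 + 120) · r dr = 4224.

Outer integral (in θ): ∫_{0}^{2π} (4224) dθ = 8448π.

Therefore ∬_D (24x^2 + 24y^2 + 120) dA = 8448π.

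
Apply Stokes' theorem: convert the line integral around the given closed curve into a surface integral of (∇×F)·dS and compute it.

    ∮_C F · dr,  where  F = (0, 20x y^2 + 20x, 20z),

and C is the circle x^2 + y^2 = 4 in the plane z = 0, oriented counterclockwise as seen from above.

Let S be the flat disk x^2 + y^2 ≤ 4 in the plane z = 0, with upward unit normal n̂ = ẑ. By Stokes' theorem,

    ∮_C F · dr = ∬_S (∇ × F) · n̂ dS = ∬_D (curl F)_z dA,

where D is the disk x^2 + y^2 ≤ 4.

Compute the curl of F = (0, 20x y^2 + 20x, 20z):
    (∇ × F)_x = ∂F_z/∂y - ∂F_y/∂z = 0,
    (∇ × F)_y = ∂F_x/∂z - ∂F_z/∂x = 0,
    (∇ × F)_z = ∂F_y/∂x - ∂F_x/∂y = 20y^2 + 20.

On z = 0, (curl F)_z = 20y^2 + 20.

Convert to polar (x = r cos θ, y = r sin θ, dA = r dr dθ); the integrand becomes 20r^2sin(θ)^2 + 20, so

    ∬_D (curl F)_z dA = ∫_0^{2π} ∫_0^{2} (20r^2sin(θ)^2 + 20) · r dr dθ.

Inner (r from 0 to 2): 80 - 40cos(2θ).
Outer (θ from 0 to 2π): 160π.

Therefore ∮_C F · dr = 160π.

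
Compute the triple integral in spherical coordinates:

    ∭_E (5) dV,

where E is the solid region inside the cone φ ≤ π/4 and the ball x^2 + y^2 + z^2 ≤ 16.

In spherical coordinates, x = ρ sin(φ) cos(θ), y = ρ sin(φ) sin(θ), z = ρ cos(φ), and dV = ρ^2 sin(φ) dρ dφ dθ.

The integrand becomes 5, so

    ∭_E (5) dV = ∫_{0}^{2π} ∫_{0}^{π/4} ∫_{0}^{4} (5) · ρ^2 sin(φ) dρ dφ dθ.

Inner (ρ): 320sin(φ)/3.
Middle (φ): 320/3 - 160sqrt(2)/3.
Outer (θ): 320π (2 - sqrt(2))/3.

Therefore the triple integral equals 320π (2 - sqrt(2))/3.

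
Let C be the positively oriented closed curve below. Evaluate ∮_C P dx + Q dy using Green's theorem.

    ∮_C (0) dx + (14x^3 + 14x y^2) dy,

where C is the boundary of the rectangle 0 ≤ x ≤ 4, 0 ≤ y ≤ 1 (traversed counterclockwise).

Green's theorem converts the closed line integral into a double integral over the enclosed region D:

    ∮_C P dx + Q dy = ∬_D (∂Q/∂x - ∂P/∂y) dA.

Here P = 0, Q = 14x^3 + 14x y^2, so

    ∂Q/∂x = 42x^2 + 14y^2,    ∂P/∂y = 0,
    ∂Q/∂x - ∂P/∂y = 42x^2 + 14y^2.

D is the region 0 ≤ x ≤ 4, 0 ≤ y ≤ 1. Evaluating the double integral:

    ∬_D (42x^2 + 14y^2) dA = ∫_0^{4} ∫_0^{1} (42x^2 + 14y^2) dy dx.

Inner (y from 0 to 1): 42x^2 + 14/3.
Outer (x from 0 to 4): 2744/3.

Therefore ∮_C P dx + Q dy = 2744/3.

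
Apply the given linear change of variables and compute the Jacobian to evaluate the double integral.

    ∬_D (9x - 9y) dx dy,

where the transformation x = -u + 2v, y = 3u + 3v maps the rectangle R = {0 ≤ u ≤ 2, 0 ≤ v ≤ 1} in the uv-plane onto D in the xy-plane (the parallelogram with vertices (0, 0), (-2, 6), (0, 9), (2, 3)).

Compute the Jacobian determinant of (x, y) with respect to (u, v):

    ∂(x,y)/∂(u,v) = | -1  2 | = (-1)(3) - (2)(3) = -9.
                   | 3  3 |

Its absolute value is |J| = 9 (the area scaling factor).

Substituting x = -u + 2v, y = 3u + 3v into the integrand,

    9x - 9y → -36u - 9v,

so the integral becomes

    ∬_R (-36u - 9v) · |J| du dv = ∫_0^2 ∫_0^1 (-324u - 81v) dv du.

Inner (v): -324u - 81/2.
Outer (u): -729.

Therefore ∬_D (9x - 9y) dx dy = -729.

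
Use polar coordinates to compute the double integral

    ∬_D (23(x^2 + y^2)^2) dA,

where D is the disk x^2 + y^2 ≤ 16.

The region D is 0 ≤ r ≤ 4, 0 ≤ θ ≤ 2π in polar coordinates, where x = r cos(θ), y = r sin(θ), and dA = r dr dθ.

Under the substitution, the integrand becomes 23r^4, so

    ∬_D (23(x^2 + y^2)^2) dA = ∫_{0}^{2π} ∫_{0}^{4} (23r^4) · r dr dθ.

Inner integral (in r): ∫_{0}^{4} (23r^4) · r dr = 47104/3.

Outer integral (in θ): ∫_{0}^{2π} (47104/3) dθ = 94208π/3.

Therefore ∬_D (23(x^2 + y^2)^2) dA = 94208π/3.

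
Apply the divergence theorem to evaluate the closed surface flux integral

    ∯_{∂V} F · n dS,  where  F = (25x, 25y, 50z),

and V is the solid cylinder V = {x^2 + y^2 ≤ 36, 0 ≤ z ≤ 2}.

By the divergence theorem,

    ∯_{∂V} F · n dS = ∭_V (∇ · F) dV.

Compute the divergence:
    ∇ · F = ∂F_x/∂x + ∂F_y/∂y + ∂F_z/∂z = 25 + 25 + 50 = 100.

In cylindrical coordinates, x = r cos(θ), y = r sin(θ), z = z, dV = r dr dθ dz, with 0 ≤ r ≤ 6, 0 ≤ θ ≤ 2π, 0 ≤ z ≤ 2.

The integrand, after substitution and multiplying by the volume element, becomes (100) · r, so

    ∭_V (∇·F) dV = ∫_0^{2π} ∫_0^{6} ∫_0^{2} (100) · r dz dr dθ.

Inner (z from 0 to 2): 200r.
Middle (r from 0 to 6): 3600.
Outer (θ from 0 to 2π): 7200π.

Therefore ∯_{∂V} F · n dS = 7200π.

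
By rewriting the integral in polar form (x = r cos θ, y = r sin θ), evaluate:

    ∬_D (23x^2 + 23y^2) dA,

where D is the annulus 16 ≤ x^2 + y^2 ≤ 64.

The region D is 4 ≤ r ≤ 8, 0 ≤ θ ≤ 2π in polar coordinates, where x = r cos(θ), y = r sin(θ), and dA = r dr dθ.

Under the substitution, the integrand becomes 23r^2, so

    ∬_D (23x^2 + 23y^2) dA = ∫_{0}^{2π} ∫_{4}^{8} (23r^2) · r dr dθ.

Inner integral (in r): ∫_{4}^{8} (23r^2) · r dr = 22080.

Outer integral (in θ): ∫_{0}^{2π} (22080) dθ = 44160π.

Therefore ∬_D (23x^2 + 23y^2) dA = 44160π.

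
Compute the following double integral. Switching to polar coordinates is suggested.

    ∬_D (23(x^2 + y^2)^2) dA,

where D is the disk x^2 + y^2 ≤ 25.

The region D is 0 ≤ r ≤ 5, 0 ≤ θ ≤ 2π in polar coordinates, where x = r cos(θ), y = r sin(θ), and dA = r dr dθ.

Under the substitution, the integrand becomes 23r^4, so

    ∬_D (23(x^2 + y^2)^2) dA = ∫_{0}^{2π} ∫_{0}^{5} (23r^4) · r dr dθ.

Inner integral (in r): ∫_{0}^{5} (23r^4) · r dr = 359375/6.

Outer integral (in θ): ∫_{0}^{2π} (359375/6) dθ = 359375π/3.

Therefore ∬_D (23(x^2 + y^2)^2) dA = 359375π/3.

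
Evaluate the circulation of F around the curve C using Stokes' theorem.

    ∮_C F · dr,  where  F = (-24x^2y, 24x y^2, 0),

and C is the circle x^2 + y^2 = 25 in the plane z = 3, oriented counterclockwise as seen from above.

Let S be the flat disk x^2 + y^2 ≤ 25 in the plane z = 3, with upward unit normal n̂ = ẑ. By Stokes' theorem,

    ∮_C F · dr = ∬_S (∇ × F) · n̂ dS = ∬_D (curl F)_z dA,

where D is the disk x^2 + y^2 ≤ 25.

Compute the curl of F = (-24x^2y, 24x y^2, 0):
    (∇ × F)_x = ∂F_z/∂y - ∂F_y/∂z = 0,
    (∇ × F)_y = ∂F_x/∂z - ∂F_z/∂x = 0,
    (∇ × F)_z = ∂F_y/∂x - ∂F_x/∂y = 24x^2 + 24y^2.

On z = 3, (curl F)_z = 24x^2 + 24y^2.

Convert to polar (x = r cos θ, y = r sin θ, dA = r dr dθ); the integrand becomes 24r^2, so

    ∬_D (curl F)_z dA = ∫_0^{2π} ∫_0^{5} (24r^2) · r dr dθ.

Inner (r from 0 to 5): 3750.
Outer (θ from 0 to 2π): 7500π.

Therefore ∮_C F · dr = 7500π.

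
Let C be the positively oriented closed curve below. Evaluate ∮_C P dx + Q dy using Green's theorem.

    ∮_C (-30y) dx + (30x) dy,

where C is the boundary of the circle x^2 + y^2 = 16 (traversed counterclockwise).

Green's theorem converts the closed line integral into a double integral over the enclosed region D:

    ∮_C P dx + Q dy = ∬_D (∂Q/∂x - ∂P/∂y) dA.

Here P = -30y, Q = 30x, so

    ∂Q/∂x = 30,    ∂P/∂y = -30,
    ∂Q/∂x - ∂P/∂y = 60.

D is the region x^2 + y^2 ≤ 16. Evaluating the double integral:

In polar coordinates (x = r cos θ, y = r sin θ, dA = r dr dθ) the integrand becomes 60, so

    ∬_D (60) dA = ∫_0^{2π} ∫_0^{4} (60) · r dr dθ.

Inner (r from 0 to 4): 480.
Outer (θ from 0 to 2π): 960π.

Therefore ∮_C P dx + Q dy = 960π.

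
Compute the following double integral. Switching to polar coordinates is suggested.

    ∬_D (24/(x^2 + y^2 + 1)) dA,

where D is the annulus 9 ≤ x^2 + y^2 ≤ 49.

The region D is 3 ≤ r ≤ 7, 0 ≤ θ ≤ 2π in polar coordinates, where x = r cos(θ), y = r sin(θ), and dA = r dr dθ.

Under the substitution, the integrand becomes 24/(r^2 + 1), so

    ∬_D (24/(x^2 + y^2 + 1)) dA = ∫_{0}^{2π} ∫_{3}^{7} (24/(r^2 + 1)) · r dr dθ.

Inner integral (in r): ∫_{3}^{7} (24/(r^2 + 1)) · r dr = log(244140625).

Outer integral (in θ): ∫_{0}^{2π} (log(244140625)) dθ = 24π log(5).

Therefore ∬_D (24/(x^2 + y^2 + 1)) dA = 24π log(5).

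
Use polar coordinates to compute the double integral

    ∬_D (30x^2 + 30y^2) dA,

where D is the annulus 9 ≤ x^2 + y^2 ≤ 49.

The region D is 3 ≤ r ≤ 7, 0 ≤ θ ≤ 2π in polar coordinates, where x = r cos(θ), y = r sin(θ), and dA = r dr dθ.

Under the substitution, the integrand becomes 30r^2, so

    ∬_D (30x^2 + 30y^2) dA = ∫_{0}^{2π} ∫_{3}^{7} (30r^2) · r dr dθ.

Inner integral (in r): ∫_{3}^{7} (30r^2) · r dr = 17400.

Outer integral (in θ): ∫_{0}^{2π} (17400) dθ = 34800π.

Therefore ∬_D (30x^2 + 30y^2) dA = 34800π.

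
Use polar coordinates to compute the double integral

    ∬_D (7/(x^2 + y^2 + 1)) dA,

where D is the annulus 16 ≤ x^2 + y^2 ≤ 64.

The region D is 4 ≤ r ≤ 8, 0 ≤ θ ≤ 2π in polar coordinates, where x = r cos(θ), y = r sin(θ), and dA = r dr dθ.

Under the substitution, the integrand becomes 7/(r^2 + 1), so

    ∬_D (7/(x^2 + y^2 + 1)) dA = ∫_{0}^{2π} ∫_{4}^{8} (7/(r^2 + 1)) · r dr dθ.

Inner integral (in r): ∫_{4}^{8} (7/(r^2 + 1)) · r dr = log(274625sqrt(1105)/83521).

Outer integral (in θ): ∫_{0}^{2π} (log(274625sqrt(1105)/83521)) dθ = log((274625sqrt(1105)/83521)^(2π)).

Therefore ∬_D (7/(x^2 + y^2 + 1)) dA = log((274625sqrt(1105)/83521)^(2π)).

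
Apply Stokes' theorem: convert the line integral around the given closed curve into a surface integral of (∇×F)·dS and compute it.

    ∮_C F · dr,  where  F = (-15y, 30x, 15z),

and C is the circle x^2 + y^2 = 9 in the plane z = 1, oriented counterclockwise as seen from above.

Let S be the flat disk x^2 + y^2 ≤ 9 in the plane z = 1, with upward unit normal n̂ = ẑ. By Stokes' theorem,

    ∮_C F · dr = ∬_S (∇ × F) · n̂ dS = ∬_D (curl F)_z dA,

where D is the disk x^2 + y^2 ≤ 9.

Compute the curl of F = (-15y, 30x, 15z):
    (∇ × F)_x = ∂F_z/∂y - ∂F_y/∂z = 0,
    (∇ × F)_y = ∂F_x/∂z - ∂F_z/∂x = 0,
    (∇ × F)_z = ∂F_y/∂x - ∂F_x/∂y = 45.

On z = 1, (curl F)_z = 45.

Convert to polar (x = r cos θ, y = r sin θ, dA = r dr dθ); the integrand becomes 45, so

    ∬_D (curl F)_z dA = ∫_0^{2π} ∫_0^{3} (45) · r dr dθ.

Inner (r from 0 to 3): 405/2.
Outer (θ from 0 to 2π): 405π.

Therefore ∮_C F · dr = 405π.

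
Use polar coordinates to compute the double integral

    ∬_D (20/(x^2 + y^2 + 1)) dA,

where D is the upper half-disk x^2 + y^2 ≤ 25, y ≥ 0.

The region D is 0 ≤ r ≤ 5, 0 ≤ θ ≤ π in polar coordinates, where x = r cos(θ), y = r sin(θ), and dA = r dr dθ.

Under the substitution, the integrand becomes 20/(r^2 + 1), so

    ∬_D (20/(x^2 + y^2 + 1)) dA = ∫_{0}^{π} ∫_{0}^{5} (20/(r^2 + 1)) · r dr dθ.

Inner integral (in r): ∫_{0}^{5} (20/(r^2 + 1)) · r dr = log(141167095653376).

Outer integral (in θ): ∫_{0}^{π} (log(141167095653376)) dθ = log(141167095653376^π).

Therefore ∬_D (20/(x^2 + y^2 + 1)) dA = log(141167095653376^π).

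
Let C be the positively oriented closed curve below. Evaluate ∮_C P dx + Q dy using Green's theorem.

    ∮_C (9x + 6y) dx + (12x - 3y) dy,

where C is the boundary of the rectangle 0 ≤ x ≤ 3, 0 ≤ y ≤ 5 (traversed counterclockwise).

Green's theorem converts the closed line integral into a double integral over the enclosed region D:

    ∮_C P dx + Q dy = ∬_D (∂Q/∂x - ∂P/∂y) dA.

Here P = 9x + 6y, Q = 12x - 3y, so

    ∂Q/∂x = 12,    ∂P/∂y = 6,
    ∂Q/∂x - ∂P/∂y = 6.

D is the region 0 ≤ x ≤ 3, 0 ≤ y ≤ 5. Evaluating the double integral:

    ∬_D (6) dA = ∫_0^{3} ∫_0^{5} (6) dy dx.

Inner (y from 0 to 5): 30.
Outer (x from 0 to 3): 90.

Therefore ∮_C P dx + Q dy = 90.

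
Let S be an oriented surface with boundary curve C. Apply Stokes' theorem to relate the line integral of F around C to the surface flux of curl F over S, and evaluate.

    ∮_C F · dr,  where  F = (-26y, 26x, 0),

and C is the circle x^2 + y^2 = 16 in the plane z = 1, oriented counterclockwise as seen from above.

Let S be the flat disk x^2 + y^2 ≤ 16 in the plane z = 1, with upward unit normal n̂ = ẑ. By Stokes' theorem,

    ∮_C F · dr = ∬_S (∇ × F) · n̂ dS = ∬_D (curl F)_z dA,

where D is the disk x^2 + y^2 ≤ 16.

Compute the curl of F = (-26y, 26x, 0):
    (∇ × F)_x = ∂F_z/∂y - ∂F_y/∂z = 0,
    (∇ × F)_y = ∂F_x/∂z - ∂F_z/∂x = 0,
    (∇ × F)_z = ∂F_y/∂x - ∂F_x/∂y = 52.

On z = 1, (curl F)_z = 52.

Convert to polar (x = r cos θ, y = r sin θ, dA = r dr dθ); the integrand becomes 52, so

    ∬_D (curl F)_z dA = ∫_0^{2π} ∫_0^{4} (52) · r dr dθ.

Inner (r from 0 to 4): 416.
Outer (θ from 0 to 2π): 832π.

Therefore ∮_C F · dr = 832π.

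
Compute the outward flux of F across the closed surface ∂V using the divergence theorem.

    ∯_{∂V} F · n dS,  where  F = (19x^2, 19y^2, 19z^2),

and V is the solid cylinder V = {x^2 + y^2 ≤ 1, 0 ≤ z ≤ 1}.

By the divergence theorem,

    ∯_{∂V} F · n dS = ∭_V (∇ · F) dV.

Compute the divergence:
    ∇ · F = ∂F_x/∂x + ∂F_y/∂y + ∂F_z/∂z = 38x + 38y + 38z.

In cylindrical coordinates, x = r cos(θ), y = r sin(θ), z = z, dV = r dr dθ dz, with 0 ≤ r ≤ 1, 0 ≤ θ ≤ 2π, 0 ≤ z ≤ 1.

The integrand, after substitution and multiplying by the volume element, becomes (38sqrt(2)r sin(θ + π/4) + 38z) · r, so

    ∭_V (∇·F) dV = ∫_0^{2π} ∫_0^{1} ∫_0^{1} (38sqrt(2)r sin(θ + π/4) + 38z) · r dz dr dθ.

Inner (z from 0 to 1): 19r (2sqrt(2)r sin(θ + π/4) + 1).
Middle (r from 0 to 1): 38sqrt(2)sin(θ + π/4)/3 + 19/2.
Outer (θ from 0 to 2π): 19π.

Therefore ∯_{∂V} F · n dS = 19π.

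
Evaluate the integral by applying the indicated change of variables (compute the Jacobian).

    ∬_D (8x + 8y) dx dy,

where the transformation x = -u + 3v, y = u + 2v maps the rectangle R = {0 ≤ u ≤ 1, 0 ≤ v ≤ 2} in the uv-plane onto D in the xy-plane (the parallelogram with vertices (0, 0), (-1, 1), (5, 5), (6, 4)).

Compute the Jacobian determinant of (x, y) with respect to (u, v):

    ∂(x,y)/∂(u,v) = | -1  3 | = (-1)(2) - (3)(1) = -5.
                   | 1  2 |

Its absolute value is |J| = 5 (the area scaling factor).

Substituting x = -u + 3v, y = u + 2v into the integrand,

    8x + 8y → 40v,

so the integral becomes

    ∬_R (40v) · |J| du dv = ∫_0^1 ∫_0^2 (200v) dv du.

Inner (v): 400.
Outer (u): 400.

Therefore ∬_D (8x + 8y) dx dy = 400.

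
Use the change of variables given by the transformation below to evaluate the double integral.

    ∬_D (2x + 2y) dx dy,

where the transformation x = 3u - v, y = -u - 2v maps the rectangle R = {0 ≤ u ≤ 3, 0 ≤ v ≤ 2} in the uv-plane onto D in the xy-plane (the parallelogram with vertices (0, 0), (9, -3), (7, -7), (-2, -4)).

Compute the Jacobian determinant of (x, y) with respect to (u, v):

    ∂(x,y)/∂(u,v) = | 3  -1 | = (3)(-2) - (-1)(-1) = -7.
                   | -1  -2 |

Its absolute value is |J| = 7 (the area scaling factor).

Substituting x = 3u - v, y = -u - 2v into the integrand,

    2x + 2y → 4u - 6v,

so the integral becomes

    ∬_R (4u - 6v) · |J| du dv = ∫_0^3 ∫_0^2 (28u - 42v) dv du.

Inner (v): 56u - 84.
Outer (u): 0.

Therefore ∬_D (2x + 2y) dx dy = 0.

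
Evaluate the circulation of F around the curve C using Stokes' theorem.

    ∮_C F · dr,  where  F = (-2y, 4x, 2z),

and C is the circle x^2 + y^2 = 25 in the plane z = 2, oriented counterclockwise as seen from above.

Let S be the flat disk x^2 + y^2 ≤ 25 in the plane z = 2, with upward unit normal n̂ = ẑ. By Stokes' theorem,

    ∮_C F · dr = ∬_S (∇ × F) · n̂ dS = ∬_D (curl F)_z dA,

where D is the disk x^2 + y^2 ≤ 25.

Compute the curl of F = (-2y, 4x, 2z):
    (∇ × F)_x = ∂F_z/∂y - ∂F_y/∂z = 0,
    (∇ × F)_y = ∂F_x/∂z - ∂F_z/∂x = 0,
    (∇ × F)_z = ∂F_y/∂x - ∂F_x/∂y = 6.

On z = 2, (curl F)_z = 6.

Convert to polar (x = r cos θ, y = r sin θ, dA = r dr dθ); the integrand becomes 6, so

    ∬_D (curl F)_z dA = ∫_0^{2π} ∫_0^{5} (6) · r dr dθ.

Inner (r from 0 to 5): 75.
Outer (θ from 0 to 2π): 150π.

Therefore ∮_C F · dr = 150π.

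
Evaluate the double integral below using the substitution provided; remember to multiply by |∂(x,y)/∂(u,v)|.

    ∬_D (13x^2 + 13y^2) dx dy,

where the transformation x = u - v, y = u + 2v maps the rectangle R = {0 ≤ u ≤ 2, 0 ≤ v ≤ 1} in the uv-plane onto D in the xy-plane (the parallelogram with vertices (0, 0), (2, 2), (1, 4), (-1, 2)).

Compute the Jacobian determinant of (x, y) with respect to (u, v):

    ∂(x,y)/∂(u,v) = | 1  -1 | = (1)(2) - (-1)(1) = 3.
                   | 1  2 |

Its absolute value is |J| = 3 (the area scaling factor).

Substituting x = u - v, y = u + 2v into the integrand,

    13x^2 + 13y^2 → 26u^2 + 26u v + 65v^2,

so the integral becomes

    ∬_R (26u^2 + 26u v + 65v^2) · |J| du dv = ∫_0^2 ∫_0^1 (78u^2 + 78u v + 195v^2) dv du.

Inner (v): 78u^2 + 39u + 65.
Outer (u): 416.

Therefore ∬_D (13x^2 + 13y^2) dx dy = 416.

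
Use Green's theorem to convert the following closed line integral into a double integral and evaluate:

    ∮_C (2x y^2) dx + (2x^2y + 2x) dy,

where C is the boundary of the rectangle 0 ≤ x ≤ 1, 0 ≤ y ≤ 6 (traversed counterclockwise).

Green's theorem converts the closed line integral into a double integral over the enclosed region D:

    ∮_C P dx + Q dy = ∬_D (∂Q/∂x - ∂P/∂y) dA.

Here P = 2x y^2, Q = 2x^2y + 2x, so

    ∂Q/∂x = 4x y + 2,    ∂P/∂y = 4x y,
    ∂Q/∂x - ∂P/∂y = 2.

D is the region 0 ≤ x ≤ 1, 0 ≤ y ≤ 6. Evaluating the double integral:

    ∬_D (2) dA = ∫_0^{1} ∫_0^{6} (2) dy dx.

Inner (y from 0 to 6): 12.
Outer (x from 0 to 1): 12.

Therefore ∮_C P dx + Q dy = 12.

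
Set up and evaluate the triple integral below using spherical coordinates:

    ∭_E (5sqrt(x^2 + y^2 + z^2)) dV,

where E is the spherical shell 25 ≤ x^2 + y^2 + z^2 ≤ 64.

In spherical coordinates, x = ρ sin(φ) cos(θ), y = ρ sin(φ) sin(θ), z = ρ cos(φ), and dV = ρ^2 sin(φ) dρ dφ dθ.

The integrand becomes 5ρ, so

    ∭_E (5sqrt(x^2 + y^2 + z^2)) dV = ∫_{0}^{2π} ∫_{0}^{π} ∫_{5}^{8} (5ρ) · ρ^2 sin(φ) dρ dφ dθ.

Inner (ρ): 17355sin(φ)/4.
Middle (φ): 17355/2.
Outer (θ): 17355π.

Therefore the triple integral equals 17355π.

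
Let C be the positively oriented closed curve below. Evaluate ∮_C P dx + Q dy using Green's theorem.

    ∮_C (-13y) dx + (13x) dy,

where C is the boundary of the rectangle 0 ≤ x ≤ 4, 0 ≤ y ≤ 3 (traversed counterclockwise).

Green's theorem converts the closed line integral into a double integral over the enclosed region D:

    ∮_C P dx + Q dy = ∬_D (∂Q/∂x - ∂P/∂y) dA.

Here P = -13y, Q = 13x, so

    ∂Q/∂x = 13,    ∂P/∂y = -13,
    ∂Q/∂x - ∂P/∂y = 26.

D is the region 0 ≤ x ≤ 4, 0 ≤ y ≤ 3. Evaluating the double integral:

    ∬_D (26) dA = ∫_0^{4} ∫_0^{3} (26) dy dx.

Inner (y from 0 to 3): 78.
Outer (x from 0 to 4): 312.

Therefore ∮_C P dx + Q dy = 312.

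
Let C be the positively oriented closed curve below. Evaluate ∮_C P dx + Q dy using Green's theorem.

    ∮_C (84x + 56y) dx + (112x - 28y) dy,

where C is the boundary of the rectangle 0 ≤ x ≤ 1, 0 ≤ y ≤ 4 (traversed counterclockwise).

Green's theorem converts the closed line integral into a double integral over the enclosed region D:

    ∮_C P dx + Q dy = ∬_D (∂Q/∂x - ∂P/∂y) dA.

Here P = 84x + 56y, Q = 112x - 28y, so

    ∂Q/∂x = 112,    ∂P/∂y = 56,
    ∂Q/∂x - ∂P/∂y = 56.

D is the region 0 ≤ x ≤ 1, 0 ≤ y ≤ 4. Evaluating the double integral:

    ∬_D (56) dA = ∫_0^{1} ∫_0^{4} (56) dy dx.

Inner (y from 0 to 4): 224.
Outer (x from 0 to 1): 224.

Therefore ∮_C P dx + Q dy = 224.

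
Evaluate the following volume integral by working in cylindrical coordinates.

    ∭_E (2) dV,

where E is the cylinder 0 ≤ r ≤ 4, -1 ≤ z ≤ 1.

In cylindrical coordinates, x = r cos(θ), y = r sin(θ), z = z, and dV = r dr dθ dz.

The integrand becomes 2, so

    ∭_E (2) dV = ∫_{0}^{2π} ∫_{0}^{4} ∫_{-1}^{1} (2) · r dz dr dθ.

Inner (z): 4r.
Middle (r from 0 to 4): 32.
Outer (θ): 64π.

Therefore the triple integral equals 64π.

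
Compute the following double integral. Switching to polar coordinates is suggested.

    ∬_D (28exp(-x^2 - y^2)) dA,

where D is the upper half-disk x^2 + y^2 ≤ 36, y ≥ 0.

The region D is 0 ≤ r ≤ 6, 0 ≤ θ ≤ π in polar coordinates, where x = r cos(θ), y = r sin(θ), and dA = r dr dθ.

Under the substitution, the integrand becomes 28exp(-r^2), so

    ∬_D (28exp(-x^2 - y^2)) dA = ∫_{0}^{π} ∫_{0}^{6} (28exp(-r^2)) · r dr dθ.

Inner integral (in r): ∫_{0}^{6} (28exp(-r^2)) · r dr = 14 - 14exp(-36).

Outer integral (in θ): ∫_{0}^{π} (14 - 14exp(-36)) dθ = -14π exp(-36) + 14π.

Therefore ∬_D (28exp(-x^2 - y^2)) dA = -14π exp(-36) + 14π.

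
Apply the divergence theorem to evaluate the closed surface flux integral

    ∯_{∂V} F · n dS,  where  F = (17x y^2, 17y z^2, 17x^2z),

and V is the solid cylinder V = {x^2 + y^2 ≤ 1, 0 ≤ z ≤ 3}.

By the divergence theorem,

    ∯_{∂V} F · n dS = ∭_V (∇ · F) dV.

Compute the divergence:
    ∇ · F = ∂F_x/∂x + ∂F_y/∂y + ∂F_z/∂z = 17y^2 + 17z^2 + 17x^2 = 17x^2 + 17y^2 + 17z^2.

In cylindrical coordinates, x = r cos(θ), y = r sin(θ), z = z, dV = r dr dθ dz, with 0 ≤ r ≤ 1, 0 ≤ θ ≤ 2π, 0 ≤ z ≤ 3.

The integrand, after substitution and multiplying by the volume element, becomes (17r^2 + 17z^2) · r, so

    ∭_V (∇·F) dV = ∫_0^{2π} ∫_0^{1} ∫_0^{3} (17r^2 + 17z^2) · r dz dr dθ.

Inner (z from 0 to 3): 51r (r^2 + 3).
Middle (r from 0 to 1): 357/4.
Outer (θ from 0 to 2π): 357π/2.

Therefore ∯_{∂V} F · n dS = 357π/2.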